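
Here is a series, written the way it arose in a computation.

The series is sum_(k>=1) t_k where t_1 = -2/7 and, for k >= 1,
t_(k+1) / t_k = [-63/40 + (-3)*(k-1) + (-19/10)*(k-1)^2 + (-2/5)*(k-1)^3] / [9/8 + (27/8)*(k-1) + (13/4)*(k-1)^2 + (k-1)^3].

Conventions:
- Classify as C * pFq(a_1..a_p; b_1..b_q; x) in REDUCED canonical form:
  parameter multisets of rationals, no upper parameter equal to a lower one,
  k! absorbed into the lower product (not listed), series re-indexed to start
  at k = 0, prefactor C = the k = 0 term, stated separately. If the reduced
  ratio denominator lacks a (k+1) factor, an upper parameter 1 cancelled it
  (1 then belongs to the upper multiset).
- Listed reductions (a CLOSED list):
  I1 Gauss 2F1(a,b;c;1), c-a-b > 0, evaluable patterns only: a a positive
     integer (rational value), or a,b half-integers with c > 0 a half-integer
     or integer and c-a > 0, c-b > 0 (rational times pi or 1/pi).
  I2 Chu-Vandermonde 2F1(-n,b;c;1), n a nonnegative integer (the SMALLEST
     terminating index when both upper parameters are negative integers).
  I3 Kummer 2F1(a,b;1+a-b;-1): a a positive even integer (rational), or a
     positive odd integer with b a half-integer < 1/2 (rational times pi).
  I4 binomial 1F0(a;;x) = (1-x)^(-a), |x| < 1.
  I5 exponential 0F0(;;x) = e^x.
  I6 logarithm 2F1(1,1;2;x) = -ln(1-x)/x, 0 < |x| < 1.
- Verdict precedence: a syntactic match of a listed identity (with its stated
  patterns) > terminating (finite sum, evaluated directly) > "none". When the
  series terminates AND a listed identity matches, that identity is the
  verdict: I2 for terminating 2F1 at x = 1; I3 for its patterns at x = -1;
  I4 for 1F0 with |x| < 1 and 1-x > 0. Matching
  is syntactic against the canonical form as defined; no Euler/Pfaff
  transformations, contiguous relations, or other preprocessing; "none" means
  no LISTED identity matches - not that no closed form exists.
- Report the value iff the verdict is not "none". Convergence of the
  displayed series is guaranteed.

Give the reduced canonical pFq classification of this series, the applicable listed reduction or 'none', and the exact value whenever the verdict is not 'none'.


x = -2/5 here; the reduced form reads 2F1, upper {3/2, 7/4}, lower {3/4}, C = -2/7. Verdict: none (x = -2/5): each listed identity misses the multisets {3/2, 7/4} ; {3/4}.

Key step: with t_0 = -2/7, cancel k + 3/2 from the displayed ratio first; then C = -2/7.
Ratio: r(k) = (-2/5) * (k+3/2) (k+7/4) / [(k+3/4) (k+1)] - rational in k, leading ratio (-2/5); with t_0 = -2/7, classification follows.


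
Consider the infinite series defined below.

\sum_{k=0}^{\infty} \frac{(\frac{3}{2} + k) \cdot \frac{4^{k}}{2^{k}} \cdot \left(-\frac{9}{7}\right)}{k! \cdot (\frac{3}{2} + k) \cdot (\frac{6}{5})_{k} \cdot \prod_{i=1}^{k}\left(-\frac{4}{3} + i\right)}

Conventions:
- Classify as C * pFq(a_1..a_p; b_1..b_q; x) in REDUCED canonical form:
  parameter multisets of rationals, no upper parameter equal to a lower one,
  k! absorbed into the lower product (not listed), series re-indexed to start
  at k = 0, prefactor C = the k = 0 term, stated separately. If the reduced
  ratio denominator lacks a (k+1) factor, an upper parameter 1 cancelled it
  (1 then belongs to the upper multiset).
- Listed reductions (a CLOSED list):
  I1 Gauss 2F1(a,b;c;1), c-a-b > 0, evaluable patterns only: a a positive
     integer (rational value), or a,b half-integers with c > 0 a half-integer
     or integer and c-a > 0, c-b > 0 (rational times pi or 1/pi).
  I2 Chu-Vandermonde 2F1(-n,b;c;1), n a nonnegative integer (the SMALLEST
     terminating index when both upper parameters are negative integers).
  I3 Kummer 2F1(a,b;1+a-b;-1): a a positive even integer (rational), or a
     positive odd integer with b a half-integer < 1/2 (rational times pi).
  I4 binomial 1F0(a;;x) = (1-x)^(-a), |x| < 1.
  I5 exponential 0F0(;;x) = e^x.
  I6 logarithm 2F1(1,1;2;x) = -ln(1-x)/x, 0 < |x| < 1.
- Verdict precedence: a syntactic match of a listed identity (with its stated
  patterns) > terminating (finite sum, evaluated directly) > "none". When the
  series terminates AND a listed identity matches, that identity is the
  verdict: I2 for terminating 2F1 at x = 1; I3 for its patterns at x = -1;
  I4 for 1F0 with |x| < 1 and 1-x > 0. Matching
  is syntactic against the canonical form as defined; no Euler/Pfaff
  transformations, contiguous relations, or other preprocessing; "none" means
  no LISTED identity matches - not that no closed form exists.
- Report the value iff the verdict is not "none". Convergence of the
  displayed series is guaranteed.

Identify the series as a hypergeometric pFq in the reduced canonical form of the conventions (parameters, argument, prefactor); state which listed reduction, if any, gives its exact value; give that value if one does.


Classification (C = -\frac{9}{7}): 0F2 with upper {-}, lower {-\frac{1}{3}, \frac{6}{5}}, argument x = 2. Verdict: none - this 0F2 at x = 2 matches no listed pattern, and upper {-} holds no stopper.

Key observation: with t_0 = -\frac{9}{7}, the two k-th powers (prefactor -9/7) combine into one argument.
Adjacent-term ratio: r(k) = 2 * 1 / [(k-\frac{1}{3}) (k+\frac{6}{5}) (k+1)] - poly over poly, x = 2 from leading terms; C = -\frac{9}{7} at k = 0.


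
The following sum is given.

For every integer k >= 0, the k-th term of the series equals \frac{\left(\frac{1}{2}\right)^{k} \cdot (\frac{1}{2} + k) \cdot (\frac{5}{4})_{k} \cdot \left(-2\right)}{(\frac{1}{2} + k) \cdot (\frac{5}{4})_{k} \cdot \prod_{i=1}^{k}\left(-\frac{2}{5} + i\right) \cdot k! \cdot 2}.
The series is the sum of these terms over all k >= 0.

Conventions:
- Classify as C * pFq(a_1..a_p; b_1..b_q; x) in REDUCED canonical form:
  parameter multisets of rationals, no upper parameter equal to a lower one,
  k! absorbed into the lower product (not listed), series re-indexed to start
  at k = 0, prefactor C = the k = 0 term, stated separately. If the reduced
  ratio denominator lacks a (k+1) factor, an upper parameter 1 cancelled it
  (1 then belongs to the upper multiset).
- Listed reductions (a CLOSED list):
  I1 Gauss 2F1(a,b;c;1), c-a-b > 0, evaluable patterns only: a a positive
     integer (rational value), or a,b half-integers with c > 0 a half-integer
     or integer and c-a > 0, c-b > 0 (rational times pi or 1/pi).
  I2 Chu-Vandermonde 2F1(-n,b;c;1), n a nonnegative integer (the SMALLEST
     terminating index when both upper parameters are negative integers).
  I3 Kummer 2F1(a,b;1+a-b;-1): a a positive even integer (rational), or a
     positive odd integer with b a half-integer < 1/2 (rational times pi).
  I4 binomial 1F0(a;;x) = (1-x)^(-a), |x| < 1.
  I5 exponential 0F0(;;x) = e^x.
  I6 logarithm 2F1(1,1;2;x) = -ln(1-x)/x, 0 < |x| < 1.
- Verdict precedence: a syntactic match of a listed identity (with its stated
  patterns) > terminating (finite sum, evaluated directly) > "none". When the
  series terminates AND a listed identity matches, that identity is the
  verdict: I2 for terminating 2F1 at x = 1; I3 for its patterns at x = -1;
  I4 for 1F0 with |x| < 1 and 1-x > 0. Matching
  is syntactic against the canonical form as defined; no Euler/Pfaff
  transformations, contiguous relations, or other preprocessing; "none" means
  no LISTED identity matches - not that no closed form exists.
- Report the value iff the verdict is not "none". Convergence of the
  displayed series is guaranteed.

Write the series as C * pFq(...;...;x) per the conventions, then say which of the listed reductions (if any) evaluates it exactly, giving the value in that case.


The series (x = \frac{1}{2}) is 0F1: upper {-}, lower {\frac{3}{5}}, prefactor -1. Verdict: none - at argument \frac{1}{2} the multisets {-} ; {\frac{3}{5}} match no listed identity.

The tell: with t_0 = -1, k + 1/2 divides numerator and denominator alike; C = -1, x = 1/2 after cancelling.
Step ratio: r(k) = \frac{1}{2} * 1 / [(k+\frac{3}{5}) (k+1)] - poly over poly, x = \frac{1}{2} from leading terms; C = -1 at k = 0.


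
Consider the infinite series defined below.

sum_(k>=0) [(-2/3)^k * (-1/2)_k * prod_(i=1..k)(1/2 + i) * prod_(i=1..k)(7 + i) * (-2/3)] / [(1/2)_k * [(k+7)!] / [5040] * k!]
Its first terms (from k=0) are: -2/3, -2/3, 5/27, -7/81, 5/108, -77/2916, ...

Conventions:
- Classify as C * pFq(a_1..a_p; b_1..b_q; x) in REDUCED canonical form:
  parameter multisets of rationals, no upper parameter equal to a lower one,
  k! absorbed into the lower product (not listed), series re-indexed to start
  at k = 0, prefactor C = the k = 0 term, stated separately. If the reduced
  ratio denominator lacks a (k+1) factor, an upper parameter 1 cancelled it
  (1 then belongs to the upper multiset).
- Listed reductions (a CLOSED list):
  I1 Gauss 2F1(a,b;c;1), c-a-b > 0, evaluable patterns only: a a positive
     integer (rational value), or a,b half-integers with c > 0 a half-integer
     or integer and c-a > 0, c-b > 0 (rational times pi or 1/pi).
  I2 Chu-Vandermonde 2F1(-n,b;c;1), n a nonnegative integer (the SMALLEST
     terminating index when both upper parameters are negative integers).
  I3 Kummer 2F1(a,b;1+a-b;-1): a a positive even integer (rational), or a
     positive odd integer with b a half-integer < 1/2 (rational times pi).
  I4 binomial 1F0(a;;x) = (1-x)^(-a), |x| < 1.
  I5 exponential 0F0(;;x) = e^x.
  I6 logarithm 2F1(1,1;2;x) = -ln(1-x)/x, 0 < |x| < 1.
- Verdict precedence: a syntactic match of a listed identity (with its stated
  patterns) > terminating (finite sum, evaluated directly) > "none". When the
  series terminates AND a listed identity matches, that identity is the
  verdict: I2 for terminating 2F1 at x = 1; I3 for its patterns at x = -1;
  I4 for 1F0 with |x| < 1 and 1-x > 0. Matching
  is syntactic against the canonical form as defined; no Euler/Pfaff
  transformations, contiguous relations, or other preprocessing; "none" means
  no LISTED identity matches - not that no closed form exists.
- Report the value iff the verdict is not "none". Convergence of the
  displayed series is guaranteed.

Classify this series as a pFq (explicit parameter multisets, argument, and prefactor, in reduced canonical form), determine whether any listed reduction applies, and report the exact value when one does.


At argument -2/3: a 2F1 with upper {-1/2, 3/2}, lower {1/2}, scaled by C = -2/3. Verdict: none. A 2F1 with upper {-1/2, 3/2} fits none of I1-I6 at x = -2/3; the sum runs forever.

First insight: t_0 being -2/3, the running product (C = -2/3, x = -2/3) telescopes to a rising factorial.
Step ratio: r(k) = (-2/3) * (k-1/2) (k+3/2) / [(k+1/2) (k+1)] - poly over poly, x = (-2/3) from leading terms; C = -2/3 at k = 0.


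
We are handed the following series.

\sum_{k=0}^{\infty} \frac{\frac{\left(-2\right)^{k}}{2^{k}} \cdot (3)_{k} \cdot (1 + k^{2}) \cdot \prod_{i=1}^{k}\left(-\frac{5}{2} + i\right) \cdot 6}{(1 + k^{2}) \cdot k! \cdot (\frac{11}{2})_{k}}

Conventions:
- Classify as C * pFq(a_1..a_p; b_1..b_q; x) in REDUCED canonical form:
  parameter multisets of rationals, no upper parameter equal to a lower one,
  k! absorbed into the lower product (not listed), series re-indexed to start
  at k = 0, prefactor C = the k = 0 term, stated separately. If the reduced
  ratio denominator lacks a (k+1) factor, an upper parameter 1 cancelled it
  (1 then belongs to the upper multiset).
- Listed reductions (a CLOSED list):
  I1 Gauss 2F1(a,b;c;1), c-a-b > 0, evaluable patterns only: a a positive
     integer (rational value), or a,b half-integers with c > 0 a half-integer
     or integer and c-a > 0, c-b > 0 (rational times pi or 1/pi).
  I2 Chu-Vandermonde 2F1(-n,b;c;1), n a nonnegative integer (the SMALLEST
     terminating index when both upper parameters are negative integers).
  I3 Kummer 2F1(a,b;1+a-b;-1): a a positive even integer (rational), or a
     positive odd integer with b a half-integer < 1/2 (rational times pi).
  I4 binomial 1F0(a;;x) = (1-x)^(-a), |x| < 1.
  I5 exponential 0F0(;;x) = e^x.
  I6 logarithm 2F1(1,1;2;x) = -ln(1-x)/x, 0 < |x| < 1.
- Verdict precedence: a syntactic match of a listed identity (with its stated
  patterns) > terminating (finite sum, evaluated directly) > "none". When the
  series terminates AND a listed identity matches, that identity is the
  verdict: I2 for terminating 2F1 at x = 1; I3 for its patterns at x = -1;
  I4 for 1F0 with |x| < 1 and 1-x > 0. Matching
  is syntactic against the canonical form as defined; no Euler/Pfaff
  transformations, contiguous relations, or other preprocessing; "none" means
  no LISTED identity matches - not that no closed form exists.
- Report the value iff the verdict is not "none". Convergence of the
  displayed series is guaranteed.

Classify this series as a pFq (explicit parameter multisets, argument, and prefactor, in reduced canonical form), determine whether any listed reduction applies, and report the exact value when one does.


This is 6 * 2F1(-\frac{3}{2}, 3; \frac{11}{2}; -1) in reduced canonical form. Verdict: the Kummer evaluation I3 fires (x = -1; c = \frac{11}{2} equals 1+a-b for upper {-\frac{3}{2}, 3}: listed pattern). Its exact value is \frac{945}{256} \cdot \pi.

Key observation: x = -1 and the running product (C = 6) telescopes to a rising factorial.
Term ratio: r(k) = -1 * (k-\frac{3}{2}) (k+3) / [(k+\frac{11}{2}) (k+1)] - poly over poly, x = -1 from leading terms; C = 6 at k = 0.


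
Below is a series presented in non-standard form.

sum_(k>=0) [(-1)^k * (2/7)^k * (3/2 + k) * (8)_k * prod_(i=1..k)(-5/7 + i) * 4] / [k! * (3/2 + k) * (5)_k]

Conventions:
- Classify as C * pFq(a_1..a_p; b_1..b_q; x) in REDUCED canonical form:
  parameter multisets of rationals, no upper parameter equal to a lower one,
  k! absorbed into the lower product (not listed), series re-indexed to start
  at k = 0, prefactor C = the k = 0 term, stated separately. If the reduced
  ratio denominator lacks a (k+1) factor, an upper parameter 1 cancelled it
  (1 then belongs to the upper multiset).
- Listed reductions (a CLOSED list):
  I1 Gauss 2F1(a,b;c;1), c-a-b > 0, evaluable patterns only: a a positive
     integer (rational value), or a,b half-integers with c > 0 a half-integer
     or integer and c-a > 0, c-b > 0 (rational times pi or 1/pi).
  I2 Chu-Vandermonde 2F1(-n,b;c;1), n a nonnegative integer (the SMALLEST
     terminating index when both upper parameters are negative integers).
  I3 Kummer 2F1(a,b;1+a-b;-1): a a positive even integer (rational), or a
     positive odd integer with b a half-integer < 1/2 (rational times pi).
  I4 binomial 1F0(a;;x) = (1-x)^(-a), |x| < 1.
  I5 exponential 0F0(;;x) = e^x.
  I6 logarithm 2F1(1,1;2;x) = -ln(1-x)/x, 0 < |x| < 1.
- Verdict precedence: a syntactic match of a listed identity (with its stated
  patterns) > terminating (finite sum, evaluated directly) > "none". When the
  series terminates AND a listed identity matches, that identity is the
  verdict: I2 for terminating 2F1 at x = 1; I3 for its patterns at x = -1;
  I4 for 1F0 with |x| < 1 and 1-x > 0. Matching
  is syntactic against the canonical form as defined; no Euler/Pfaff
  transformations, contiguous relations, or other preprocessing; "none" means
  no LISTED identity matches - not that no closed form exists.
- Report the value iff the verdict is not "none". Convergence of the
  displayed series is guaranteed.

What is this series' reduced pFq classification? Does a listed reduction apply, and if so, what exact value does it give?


Structural cue: with t_0 = 4, k + 3/2 divides numerator and denominator alike; C = 4, x = -2/7 after cancelling.
Step ratio: r(k) = (-2/7) * (k+2/7) (k+8) / [(k+5) (k+1)] - rational; roots negated = parameters, x = (-2/7), C = 4.

Prefactor 4, argument -2/7: 2F1 with upper {2/7, 8} over lower {5}. Verdict: none - this 2F1 at x = -2/7 matches no listed pattern, and upper {2/7, 8} holds no stopper.


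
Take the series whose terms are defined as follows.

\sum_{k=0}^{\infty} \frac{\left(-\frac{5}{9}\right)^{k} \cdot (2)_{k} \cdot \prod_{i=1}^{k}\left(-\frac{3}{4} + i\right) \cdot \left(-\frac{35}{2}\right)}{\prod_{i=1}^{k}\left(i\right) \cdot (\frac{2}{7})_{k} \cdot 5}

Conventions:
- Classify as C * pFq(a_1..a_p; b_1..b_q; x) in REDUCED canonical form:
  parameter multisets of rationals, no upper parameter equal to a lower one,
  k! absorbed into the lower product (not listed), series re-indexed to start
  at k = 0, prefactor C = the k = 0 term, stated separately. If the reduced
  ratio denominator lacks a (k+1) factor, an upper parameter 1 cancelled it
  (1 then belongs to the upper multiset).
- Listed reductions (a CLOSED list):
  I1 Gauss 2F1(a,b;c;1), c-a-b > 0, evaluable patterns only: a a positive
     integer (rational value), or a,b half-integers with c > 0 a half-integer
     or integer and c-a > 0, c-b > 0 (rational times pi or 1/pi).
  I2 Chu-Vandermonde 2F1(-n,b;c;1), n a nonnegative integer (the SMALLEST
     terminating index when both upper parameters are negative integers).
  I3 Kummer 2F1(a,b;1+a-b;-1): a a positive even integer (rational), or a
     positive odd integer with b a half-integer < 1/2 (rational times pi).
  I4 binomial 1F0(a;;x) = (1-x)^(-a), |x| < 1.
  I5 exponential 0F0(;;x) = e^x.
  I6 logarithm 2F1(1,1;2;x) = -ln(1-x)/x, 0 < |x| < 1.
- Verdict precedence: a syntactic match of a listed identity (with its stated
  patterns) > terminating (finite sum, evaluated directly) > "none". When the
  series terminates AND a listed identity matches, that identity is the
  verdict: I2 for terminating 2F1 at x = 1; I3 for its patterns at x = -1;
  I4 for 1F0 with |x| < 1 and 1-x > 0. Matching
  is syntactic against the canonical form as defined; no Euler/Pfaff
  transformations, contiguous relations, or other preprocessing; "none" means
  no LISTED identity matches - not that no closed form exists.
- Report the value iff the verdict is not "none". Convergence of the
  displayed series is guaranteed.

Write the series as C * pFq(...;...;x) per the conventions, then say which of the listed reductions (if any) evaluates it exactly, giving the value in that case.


With C = -\frac{7}{2}: the canonical form is 2F1(\frac{1}{4}, 2; \frac{2}{7}; -\frac{5}{9}). Verdict: no listed reduction: x = -\frac{5}{9} and upper {\frac{1}{4}, 2} fail every I1-I6 pattern.

First insight: t_0 = -\frac{7}{2} here, and the product of the first k integers (C = -7/2, x = -5/9) is k!.
Ratio: r(k) = -\frac{5}{9} * (k+\frac{1}{4}) (k+2) / [(k+\frac{2}{7}) (k+1)] ; factor over Q: parameters, x = -\frac{5}{9}, and C = -\frac{7}{2}.


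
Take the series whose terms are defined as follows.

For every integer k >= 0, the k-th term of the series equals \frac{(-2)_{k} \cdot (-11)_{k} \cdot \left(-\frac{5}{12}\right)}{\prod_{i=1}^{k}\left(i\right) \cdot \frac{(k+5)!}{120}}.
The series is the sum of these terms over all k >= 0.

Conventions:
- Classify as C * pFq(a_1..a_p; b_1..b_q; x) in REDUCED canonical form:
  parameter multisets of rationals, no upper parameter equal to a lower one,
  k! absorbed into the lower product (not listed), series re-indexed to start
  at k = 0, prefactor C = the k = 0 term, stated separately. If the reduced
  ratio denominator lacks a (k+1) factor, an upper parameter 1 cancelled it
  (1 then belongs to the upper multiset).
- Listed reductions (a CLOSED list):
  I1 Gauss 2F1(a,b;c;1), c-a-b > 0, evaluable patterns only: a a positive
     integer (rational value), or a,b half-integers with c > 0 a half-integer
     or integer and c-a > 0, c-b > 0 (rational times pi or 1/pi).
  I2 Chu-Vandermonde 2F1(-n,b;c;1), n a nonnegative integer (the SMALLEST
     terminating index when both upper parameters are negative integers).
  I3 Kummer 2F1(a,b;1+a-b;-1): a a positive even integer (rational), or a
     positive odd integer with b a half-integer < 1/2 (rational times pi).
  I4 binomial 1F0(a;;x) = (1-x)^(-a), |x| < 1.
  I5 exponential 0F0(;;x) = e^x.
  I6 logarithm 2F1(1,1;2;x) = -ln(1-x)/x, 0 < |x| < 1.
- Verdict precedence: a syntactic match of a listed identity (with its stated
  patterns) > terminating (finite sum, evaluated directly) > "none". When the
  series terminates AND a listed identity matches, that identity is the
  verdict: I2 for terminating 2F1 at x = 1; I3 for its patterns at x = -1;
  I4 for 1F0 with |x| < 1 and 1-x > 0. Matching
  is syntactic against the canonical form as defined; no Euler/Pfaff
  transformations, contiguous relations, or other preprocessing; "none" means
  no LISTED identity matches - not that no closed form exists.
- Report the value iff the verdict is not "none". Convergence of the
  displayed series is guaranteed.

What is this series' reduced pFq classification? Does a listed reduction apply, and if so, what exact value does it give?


Classification (C = -\frac{5}{12}): 2F1 with upper {-11, -2}, lower {6}, argument x = 1. Verdict (x = 1): Vandermonde's identity (I2) applies (terminating 2F1 at x = 1 with n = 2, b = -11, c = 6). Sum: -\frac{85}{28}.

The tell: t_0 being -\frac{5}{12}, the product of the first k integers (C = -5/12, x = 1) is k!.
Consecutive-term ratio: r(k) = 1 * (k-11) (k-2) / [(k+6) (k+1)] - rational in k, leading ratio 1; with t_0 = -\frac{5}{12}, classification follows.


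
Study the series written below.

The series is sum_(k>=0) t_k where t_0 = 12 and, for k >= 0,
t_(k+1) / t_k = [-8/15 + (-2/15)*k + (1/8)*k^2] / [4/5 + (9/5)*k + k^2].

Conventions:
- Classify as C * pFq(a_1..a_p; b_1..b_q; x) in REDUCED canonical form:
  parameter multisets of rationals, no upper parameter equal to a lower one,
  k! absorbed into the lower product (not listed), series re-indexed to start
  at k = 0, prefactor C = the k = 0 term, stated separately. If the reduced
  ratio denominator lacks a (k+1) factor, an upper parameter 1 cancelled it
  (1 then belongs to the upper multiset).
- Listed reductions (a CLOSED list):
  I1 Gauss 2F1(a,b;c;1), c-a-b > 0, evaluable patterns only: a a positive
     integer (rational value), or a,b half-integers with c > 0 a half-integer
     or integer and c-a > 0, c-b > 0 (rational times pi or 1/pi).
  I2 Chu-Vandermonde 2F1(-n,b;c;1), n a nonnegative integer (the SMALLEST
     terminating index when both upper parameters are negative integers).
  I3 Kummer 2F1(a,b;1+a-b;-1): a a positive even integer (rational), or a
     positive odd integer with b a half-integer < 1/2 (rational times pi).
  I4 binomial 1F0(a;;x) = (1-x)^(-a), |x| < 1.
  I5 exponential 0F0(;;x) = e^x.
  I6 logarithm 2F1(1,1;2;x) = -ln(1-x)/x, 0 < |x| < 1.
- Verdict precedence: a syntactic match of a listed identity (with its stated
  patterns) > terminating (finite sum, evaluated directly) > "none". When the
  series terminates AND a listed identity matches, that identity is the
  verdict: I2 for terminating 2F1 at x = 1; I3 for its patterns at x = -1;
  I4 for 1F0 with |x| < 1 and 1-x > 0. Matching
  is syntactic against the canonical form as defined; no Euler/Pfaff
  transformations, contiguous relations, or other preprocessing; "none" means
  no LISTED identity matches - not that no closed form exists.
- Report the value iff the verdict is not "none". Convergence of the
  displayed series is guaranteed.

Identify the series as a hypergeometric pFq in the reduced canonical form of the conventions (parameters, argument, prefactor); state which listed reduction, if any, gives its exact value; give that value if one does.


With C = 12: the canonical form is 2F1(-8/3, 8/5; 4/5; 1/8). Verdict: none. A 2F1 with upper {-8/3, 8/5} fits none of I1-I6 at x = 1/8; the sum runs forever.

First insight: t_0 being 12, roots of the ratio polynomials (prefactor 12) are the negated parameters.
Consecutive-term ratio: r(k) = (1/8) * (k-8/3) (k+8/5) / [(k+4/5) (k+1)] ; factor over Q: parameters, x = (1/8), and C = 12.


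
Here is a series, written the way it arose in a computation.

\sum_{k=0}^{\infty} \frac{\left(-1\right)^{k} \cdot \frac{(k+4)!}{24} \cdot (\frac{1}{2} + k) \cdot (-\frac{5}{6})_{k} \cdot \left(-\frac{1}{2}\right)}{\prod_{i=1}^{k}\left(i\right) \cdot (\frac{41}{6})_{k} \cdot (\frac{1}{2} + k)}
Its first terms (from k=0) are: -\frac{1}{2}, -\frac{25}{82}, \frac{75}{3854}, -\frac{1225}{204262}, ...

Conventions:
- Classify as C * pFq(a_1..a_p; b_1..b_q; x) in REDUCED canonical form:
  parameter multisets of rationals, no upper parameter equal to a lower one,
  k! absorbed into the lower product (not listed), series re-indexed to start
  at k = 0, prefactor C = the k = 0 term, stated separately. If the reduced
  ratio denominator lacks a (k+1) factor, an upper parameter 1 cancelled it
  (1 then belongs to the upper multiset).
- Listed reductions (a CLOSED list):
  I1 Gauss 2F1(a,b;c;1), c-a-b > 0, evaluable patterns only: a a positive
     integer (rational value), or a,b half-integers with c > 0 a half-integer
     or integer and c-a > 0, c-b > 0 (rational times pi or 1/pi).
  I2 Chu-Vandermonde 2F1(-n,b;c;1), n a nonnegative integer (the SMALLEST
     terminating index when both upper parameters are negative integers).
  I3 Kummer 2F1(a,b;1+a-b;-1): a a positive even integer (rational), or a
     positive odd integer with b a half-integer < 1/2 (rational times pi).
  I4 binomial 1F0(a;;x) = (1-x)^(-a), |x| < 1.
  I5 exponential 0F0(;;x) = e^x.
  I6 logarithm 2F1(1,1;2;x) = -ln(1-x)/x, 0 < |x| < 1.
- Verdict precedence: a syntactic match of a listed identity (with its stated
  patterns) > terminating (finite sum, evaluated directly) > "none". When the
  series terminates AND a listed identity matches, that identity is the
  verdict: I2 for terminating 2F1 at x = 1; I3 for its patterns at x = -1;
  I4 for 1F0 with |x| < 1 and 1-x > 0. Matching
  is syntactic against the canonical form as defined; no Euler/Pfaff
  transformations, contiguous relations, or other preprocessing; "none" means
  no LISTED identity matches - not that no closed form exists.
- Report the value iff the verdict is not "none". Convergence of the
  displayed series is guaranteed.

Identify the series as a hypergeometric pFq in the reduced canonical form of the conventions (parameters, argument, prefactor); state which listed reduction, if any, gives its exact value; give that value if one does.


Classification (C = -\frac{1}{2}): 2F1 with upper {-\frac{5}{6}, 5}, lower {\frac{41}{6}}, argument x = -1. Verdict: none. No listed pattern accepts 2F1(-\frac{5}{6}, 5; \frac{41}{6}; -1).

The tell: t_0 being -\frac{1}{2}, the product of the first k integers (C = -1/2) is k!.
Step ratio: r(k) = -1 * (k-\frac{5}{6}) (k+5) / [(k+\frac{41}{6}) (k+1)] - rational in k, leading ratio -1; with t_0 = -\frac{1}{2}, classification follows.


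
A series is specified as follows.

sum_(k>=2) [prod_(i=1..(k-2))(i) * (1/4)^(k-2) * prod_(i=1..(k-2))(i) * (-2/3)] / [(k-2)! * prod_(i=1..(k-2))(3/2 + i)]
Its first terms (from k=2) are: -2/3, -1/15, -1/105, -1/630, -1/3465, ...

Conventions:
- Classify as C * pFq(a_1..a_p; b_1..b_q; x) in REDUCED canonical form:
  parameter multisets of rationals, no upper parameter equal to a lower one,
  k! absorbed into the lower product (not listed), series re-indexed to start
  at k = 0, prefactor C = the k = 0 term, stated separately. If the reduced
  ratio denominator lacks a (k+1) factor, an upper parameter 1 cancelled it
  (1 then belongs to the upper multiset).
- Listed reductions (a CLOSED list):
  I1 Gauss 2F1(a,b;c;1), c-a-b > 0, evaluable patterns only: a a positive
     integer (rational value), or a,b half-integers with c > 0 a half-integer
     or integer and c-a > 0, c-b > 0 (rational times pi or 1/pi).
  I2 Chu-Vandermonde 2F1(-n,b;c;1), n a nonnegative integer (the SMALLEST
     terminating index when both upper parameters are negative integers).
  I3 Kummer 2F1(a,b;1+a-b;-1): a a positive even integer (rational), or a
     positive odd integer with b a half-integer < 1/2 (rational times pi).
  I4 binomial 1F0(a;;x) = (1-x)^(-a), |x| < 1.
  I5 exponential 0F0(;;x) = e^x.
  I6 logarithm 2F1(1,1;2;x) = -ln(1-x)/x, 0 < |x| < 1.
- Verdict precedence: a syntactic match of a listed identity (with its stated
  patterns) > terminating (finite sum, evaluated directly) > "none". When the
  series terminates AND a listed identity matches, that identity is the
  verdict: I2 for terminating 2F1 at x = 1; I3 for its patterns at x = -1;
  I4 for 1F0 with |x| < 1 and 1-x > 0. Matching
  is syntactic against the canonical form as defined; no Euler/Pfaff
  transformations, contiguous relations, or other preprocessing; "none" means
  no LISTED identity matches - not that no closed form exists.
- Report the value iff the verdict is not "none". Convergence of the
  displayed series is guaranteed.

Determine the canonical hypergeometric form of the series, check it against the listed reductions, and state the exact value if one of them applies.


The series (x = 1/4) is 2F1: upper {1, 1}, lower {5/2}, prefactor -2/3. Verdict: none. No listed pattern accepts 2F1(1, 1; 5/2; 1/4).

First insight: x = (1/4) and the lower running product (prefactor -2/3) is a rising factorial.
Ratio: r(k) = (1/4) * (k+1) (k+1) / [(k+5/2) (k+1)] - rational in k, leading ratio (1/4); with t_0 = -2/3, classification follows.


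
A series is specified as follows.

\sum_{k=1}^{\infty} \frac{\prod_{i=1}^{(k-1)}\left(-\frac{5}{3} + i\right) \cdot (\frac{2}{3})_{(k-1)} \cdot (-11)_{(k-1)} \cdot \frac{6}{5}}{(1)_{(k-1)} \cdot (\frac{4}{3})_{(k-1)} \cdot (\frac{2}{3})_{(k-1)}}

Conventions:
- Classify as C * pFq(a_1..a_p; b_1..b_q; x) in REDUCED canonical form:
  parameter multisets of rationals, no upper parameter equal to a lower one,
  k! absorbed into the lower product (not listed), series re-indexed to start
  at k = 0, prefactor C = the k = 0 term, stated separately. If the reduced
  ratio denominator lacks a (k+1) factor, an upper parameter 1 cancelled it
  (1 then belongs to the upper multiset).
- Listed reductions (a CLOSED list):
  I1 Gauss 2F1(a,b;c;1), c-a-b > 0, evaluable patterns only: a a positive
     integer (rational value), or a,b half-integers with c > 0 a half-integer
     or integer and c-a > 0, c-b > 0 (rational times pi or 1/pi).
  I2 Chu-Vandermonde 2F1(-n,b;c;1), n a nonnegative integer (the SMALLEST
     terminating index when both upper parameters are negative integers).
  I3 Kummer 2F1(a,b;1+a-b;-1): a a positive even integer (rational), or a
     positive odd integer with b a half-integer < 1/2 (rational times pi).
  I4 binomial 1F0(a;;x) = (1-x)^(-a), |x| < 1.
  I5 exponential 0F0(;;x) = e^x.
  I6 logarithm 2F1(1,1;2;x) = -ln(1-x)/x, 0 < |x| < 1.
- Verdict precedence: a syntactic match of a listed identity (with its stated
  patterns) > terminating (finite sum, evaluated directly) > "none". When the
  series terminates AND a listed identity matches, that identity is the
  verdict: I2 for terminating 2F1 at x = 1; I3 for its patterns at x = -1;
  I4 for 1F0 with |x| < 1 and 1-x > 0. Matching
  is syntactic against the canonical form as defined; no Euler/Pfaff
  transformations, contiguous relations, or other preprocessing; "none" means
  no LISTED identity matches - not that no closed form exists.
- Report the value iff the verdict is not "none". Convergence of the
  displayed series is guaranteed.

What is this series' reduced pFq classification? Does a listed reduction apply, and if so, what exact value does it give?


Classification (C = \frac{6}{5}): 2F1 with upper {-11, -\frac{2}{3}}, lower {\frac{4}{3}}, argument x = 1. Verdict: the Chu-Vandermonde identity I2 fires (terminating 2F1 at x = 1 with n = 11, b = -2/3, c = \frac{4}{3}). Its exact value is \frac{129140163}{22779575}.

Key step: with t_0 = \frac{6}{5}, (1)_k (prefactor 6/5) is k! itself.
Ratio: r(k) = 1 * (k-11) (k-\frac{2}{3}) / [(k+\frac{4}{3}) (k+1)] - rational in k. x = 1; t_0 = \frac{6}{5}; negate the roots.


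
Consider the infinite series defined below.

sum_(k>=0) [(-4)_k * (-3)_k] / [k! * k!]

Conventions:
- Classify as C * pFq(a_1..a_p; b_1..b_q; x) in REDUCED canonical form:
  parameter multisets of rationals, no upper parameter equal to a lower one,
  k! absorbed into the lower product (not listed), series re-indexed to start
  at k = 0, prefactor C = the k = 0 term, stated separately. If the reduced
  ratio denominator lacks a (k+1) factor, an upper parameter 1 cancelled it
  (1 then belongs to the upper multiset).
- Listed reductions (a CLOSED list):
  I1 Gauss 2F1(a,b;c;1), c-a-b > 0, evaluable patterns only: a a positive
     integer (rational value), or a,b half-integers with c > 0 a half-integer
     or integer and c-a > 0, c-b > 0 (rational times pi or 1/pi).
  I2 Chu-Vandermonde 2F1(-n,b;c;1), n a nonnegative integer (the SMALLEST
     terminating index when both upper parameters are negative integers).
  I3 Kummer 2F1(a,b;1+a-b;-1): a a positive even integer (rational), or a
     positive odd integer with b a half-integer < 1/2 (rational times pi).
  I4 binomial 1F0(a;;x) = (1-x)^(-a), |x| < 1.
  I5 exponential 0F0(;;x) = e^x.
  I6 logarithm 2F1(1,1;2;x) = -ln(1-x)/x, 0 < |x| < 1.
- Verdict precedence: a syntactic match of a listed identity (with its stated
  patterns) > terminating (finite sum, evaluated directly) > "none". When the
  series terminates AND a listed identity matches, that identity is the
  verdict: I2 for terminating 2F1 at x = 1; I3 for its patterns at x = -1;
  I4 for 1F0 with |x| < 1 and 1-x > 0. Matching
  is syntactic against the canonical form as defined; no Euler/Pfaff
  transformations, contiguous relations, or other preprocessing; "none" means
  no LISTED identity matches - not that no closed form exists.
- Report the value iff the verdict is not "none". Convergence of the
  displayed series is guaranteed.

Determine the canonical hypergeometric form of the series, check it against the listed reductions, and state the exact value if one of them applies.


With C = 1: the canonical form is 2F1(-4, -3; 1; 1). Verdict (x = 1): the Chu-Vandermonde identity I2 applies (terminating 2F1 at x = 1 with n = 3, b = -4, c = 1). Sum: 35.

First insight: from the first term 1: the denominator's factorial ratio (prefactor 1) is a lower Pochhammer.
Consecutive-term ratio: r(k) = 1 * (k-4) (k-3) / [(k+1) (k+1)] - rational; roots negated = parameters, x = 1, C = 1.


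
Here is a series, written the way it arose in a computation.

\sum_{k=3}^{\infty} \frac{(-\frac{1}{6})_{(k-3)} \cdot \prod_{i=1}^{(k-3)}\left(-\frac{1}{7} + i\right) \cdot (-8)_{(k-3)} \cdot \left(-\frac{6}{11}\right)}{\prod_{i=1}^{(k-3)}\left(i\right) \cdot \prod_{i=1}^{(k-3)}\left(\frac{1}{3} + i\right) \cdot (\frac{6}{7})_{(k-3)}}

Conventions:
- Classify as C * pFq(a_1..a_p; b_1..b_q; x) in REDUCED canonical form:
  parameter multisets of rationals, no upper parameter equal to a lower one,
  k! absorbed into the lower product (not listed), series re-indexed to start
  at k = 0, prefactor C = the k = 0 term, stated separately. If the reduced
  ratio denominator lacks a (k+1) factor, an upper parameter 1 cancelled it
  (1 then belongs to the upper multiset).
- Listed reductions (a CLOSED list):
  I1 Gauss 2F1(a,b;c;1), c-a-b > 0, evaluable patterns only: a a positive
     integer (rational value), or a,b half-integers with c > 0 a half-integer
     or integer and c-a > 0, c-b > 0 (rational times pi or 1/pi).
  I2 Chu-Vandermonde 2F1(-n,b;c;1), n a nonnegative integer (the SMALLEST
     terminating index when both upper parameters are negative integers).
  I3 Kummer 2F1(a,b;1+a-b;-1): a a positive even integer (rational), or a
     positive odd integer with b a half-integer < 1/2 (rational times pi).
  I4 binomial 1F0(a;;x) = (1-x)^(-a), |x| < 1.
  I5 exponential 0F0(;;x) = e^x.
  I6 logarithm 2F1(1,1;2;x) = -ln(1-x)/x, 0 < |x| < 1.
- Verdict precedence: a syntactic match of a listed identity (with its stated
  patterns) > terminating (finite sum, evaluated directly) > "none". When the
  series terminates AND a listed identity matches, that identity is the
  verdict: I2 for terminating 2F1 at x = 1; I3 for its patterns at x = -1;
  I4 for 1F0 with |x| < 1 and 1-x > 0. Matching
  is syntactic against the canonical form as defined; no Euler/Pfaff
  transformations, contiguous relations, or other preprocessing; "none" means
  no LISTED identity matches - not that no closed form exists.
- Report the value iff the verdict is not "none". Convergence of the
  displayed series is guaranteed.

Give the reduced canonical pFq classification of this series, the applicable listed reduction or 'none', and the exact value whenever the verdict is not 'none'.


Canonical form: C = -\frac{6}{11} times 2F1 with upper {-8, -\frac{1}{6}}, lower {\frac{4}{3}}, x = 1. Verdict (x = 1): the Chu-Vandermonde identity I2 applies (terminating 2F1 at x = 1 with n = 8, b = -1/6, c = \frac{4}{3}). Its exact value is -\frac{27103491}{34242560}.

Structural cue: with t_0 = -\frac{6}{11}, the lower running product (prefactor -6/11) is a rising factorial.
Term ratio: r(k) = 1 * (k-8) (k-\frac{1}{6}) / [(k+\frac{4}{3}) (k+1)] ; factor over Q: parameters, x = 1, and C = -\frac{6}{11}.


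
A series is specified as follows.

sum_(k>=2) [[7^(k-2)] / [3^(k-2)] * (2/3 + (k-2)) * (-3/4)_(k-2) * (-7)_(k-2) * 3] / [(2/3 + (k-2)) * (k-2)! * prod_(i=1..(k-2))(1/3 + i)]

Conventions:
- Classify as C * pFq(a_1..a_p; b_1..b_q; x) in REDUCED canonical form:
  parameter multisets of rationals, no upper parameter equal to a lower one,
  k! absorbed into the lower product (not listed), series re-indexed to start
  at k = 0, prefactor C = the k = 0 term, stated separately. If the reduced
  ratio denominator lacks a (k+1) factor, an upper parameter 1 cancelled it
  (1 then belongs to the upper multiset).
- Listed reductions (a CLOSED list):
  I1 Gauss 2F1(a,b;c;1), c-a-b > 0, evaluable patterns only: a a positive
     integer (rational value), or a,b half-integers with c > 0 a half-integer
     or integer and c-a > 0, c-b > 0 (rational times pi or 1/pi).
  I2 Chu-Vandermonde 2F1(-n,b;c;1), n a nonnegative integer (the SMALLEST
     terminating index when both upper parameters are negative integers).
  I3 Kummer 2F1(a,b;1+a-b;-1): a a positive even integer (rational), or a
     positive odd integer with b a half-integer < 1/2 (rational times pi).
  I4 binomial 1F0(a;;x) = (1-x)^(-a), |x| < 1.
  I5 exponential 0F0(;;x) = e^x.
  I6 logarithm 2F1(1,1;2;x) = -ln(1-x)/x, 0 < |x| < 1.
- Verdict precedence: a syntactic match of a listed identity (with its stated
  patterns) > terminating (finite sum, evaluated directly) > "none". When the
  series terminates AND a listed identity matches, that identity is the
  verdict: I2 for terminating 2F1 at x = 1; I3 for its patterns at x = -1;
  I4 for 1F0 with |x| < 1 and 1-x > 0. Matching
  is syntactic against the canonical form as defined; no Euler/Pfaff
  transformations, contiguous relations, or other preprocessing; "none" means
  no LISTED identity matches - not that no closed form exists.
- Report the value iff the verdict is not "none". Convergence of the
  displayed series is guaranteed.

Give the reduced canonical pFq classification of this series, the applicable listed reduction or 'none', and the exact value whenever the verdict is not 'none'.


Canonical form: C = 3 times 2F1 with upper {-7, -3/4}, lower {4/3}, x = 7/3. Verdict: terminating - upper -7 stops the sum at k = 7; the 8 terms are added exactly. Exact value: 254023146537/11395923968.

Structural cue: with t_0 = 3, the lower running product (C = 3) is a rising factorial.
Ratio: r(k) = (7/3) * (k-7) (k-3/4) / [(k+4/3) (k+1)] - rational in k. x = (7/3); t_0 = 3; negate the roots.


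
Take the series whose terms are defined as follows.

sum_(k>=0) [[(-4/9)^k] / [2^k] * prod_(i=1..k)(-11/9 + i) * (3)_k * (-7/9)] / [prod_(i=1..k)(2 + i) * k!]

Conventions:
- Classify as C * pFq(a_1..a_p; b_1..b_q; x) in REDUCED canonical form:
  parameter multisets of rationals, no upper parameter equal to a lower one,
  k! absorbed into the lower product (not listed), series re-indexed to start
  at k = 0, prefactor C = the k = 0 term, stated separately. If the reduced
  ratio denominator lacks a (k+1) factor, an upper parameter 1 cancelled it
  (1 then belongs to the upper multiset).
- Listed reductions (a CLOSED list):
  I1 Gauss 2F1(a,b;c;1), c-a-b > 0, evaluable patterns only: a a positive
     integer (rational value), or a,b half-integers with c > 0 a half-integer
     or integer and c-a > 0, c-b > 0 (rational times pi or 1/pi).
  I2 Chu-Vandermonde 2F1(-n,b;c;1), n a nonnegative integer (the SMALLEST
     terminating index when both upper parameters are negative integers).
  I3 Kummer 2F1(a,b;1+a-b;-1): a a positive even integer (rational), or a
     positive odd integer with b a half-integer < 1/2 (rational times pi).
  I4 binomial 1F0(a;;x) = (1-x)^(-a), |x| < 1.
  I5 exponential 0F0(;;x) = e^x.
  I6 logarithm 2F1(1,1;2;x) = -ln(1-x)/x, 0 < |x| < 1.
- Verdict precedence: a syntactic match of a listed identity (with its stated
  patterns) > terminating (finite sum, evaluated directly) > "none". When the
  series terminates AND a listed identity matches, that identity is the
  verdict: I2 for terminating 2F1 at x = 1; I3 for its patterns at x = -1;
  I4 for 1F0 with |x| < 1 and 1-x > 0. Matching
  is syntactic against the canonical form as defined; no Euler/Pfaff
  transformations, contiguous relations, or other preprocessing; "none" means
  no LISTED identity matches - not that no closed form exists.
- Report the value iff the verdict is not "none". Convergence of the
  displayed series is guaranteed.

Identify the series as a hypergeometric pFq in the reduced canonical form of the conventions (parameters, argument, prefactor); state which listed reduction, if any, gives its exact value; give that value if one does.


At argument -2/9: a 1F0 with upper {-2/9}, lower {-}, scaled by C = -7/9. Verdict: the I4 binomial reduction fires (the 1F0 binomial series: exponent 2/9, x = -2/9). Exact value: (-7/9) * (11/9)^(2/9).

Structural cue: t_0 being -7/9, the parameter 3 appears in both the upper and lower lists and cancels.
Term ratio: r(k) = (-2/9) * (k-2/9) / [(k+1)] - poly over poly, x = (-2/9) from leading terms; C = -7/9 at k = 0.
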